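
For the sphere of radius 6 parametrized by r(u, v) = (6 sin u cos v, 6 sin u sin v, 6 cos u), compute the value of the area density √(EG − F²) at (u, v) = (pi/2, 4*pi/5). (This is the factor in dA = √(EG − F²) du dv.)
√(EG − F²)|_{(pi/2, 4*pi/5)} = 36

E = 36, F = 0, G = 36*sin(u)^2, so EG − F² = 1296*sin(u)^2. Taking the positive square root: √(EG − F²) = 36*Abs(sin(u)). At (u, v) = (pi/2, 4*pi/5): 36.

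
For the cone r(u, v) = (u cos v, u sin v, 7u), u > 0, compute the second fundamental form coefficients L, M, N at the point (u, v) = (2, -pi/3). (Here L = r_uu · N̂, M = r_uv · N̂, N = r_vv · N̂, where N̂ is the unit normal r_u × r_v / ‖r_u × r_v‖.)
L = 0;  M = 0;  N = 7*sqrt(2)/5

Compute the unit normal N̂(u, v) = (-7*sqrt(2)*u*cos(v)/(10*Abs(u)), -7*sqrt(2)*u*sin(v)/(10*Abs(u)), sqrt(2)*u/(10*Abs(u))), and the second partials r_uu, r_uv, r_vv. Take dot products:
  L(u, v) = r_uu · N̂ = 0,
  M(u, v) = r_uv · N̂ = 0,
  N(u, v) = r_vv · N̂ = 7*sqrt(2)*u^2/(10*Abs(u)).
Evaluating at (u, v) = (2, -pi/3):
  L = 0, M = 0, N = 7*sqrt(2)/5.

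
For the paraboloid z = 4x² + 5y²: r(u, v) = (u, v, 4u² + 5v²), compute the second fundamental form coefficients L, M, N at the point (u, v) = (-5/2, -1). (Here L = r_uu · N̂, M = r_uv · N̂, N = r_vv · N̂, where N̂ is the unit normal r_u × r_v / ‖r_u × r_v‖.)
L = 8*sqrt(501)/501;  M = 0;  N = 10*sqrt(501)/501

Compute the unit normal N̂(u, v) = (-8*u/sqrt(64*u^2 + 100*v^2 + 1), -10*v/sqrt(64*u^2 + 100*v^2 + 1), 1/sqrt(64*u^2 + 100*v^2 + 1)), and the second partials r_uu, r_uv, r_vv. Take dot products:
  L(u, v) = r_uu · N̂ = 8/sqrt(64*u^2 + 100*v^2 + 1),
  M(u, v) = r_uv · N̂ = 0,
  N(u, v) = r_vv · N̂ = 10/sqrt(64*u^2 + 100*v^2 + 1).
Evaluating at (u, v) = (-5/2, -1):
  L = 8*sqrt(501)/501, M = 0, N = 10*sqrt(501)/501.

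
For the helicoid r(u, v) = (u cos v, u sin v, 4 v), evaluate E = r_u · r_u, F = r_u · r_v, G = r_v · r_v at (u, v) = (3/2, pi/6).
E = 1;  F = 0;  G = 73/4

Partials: r_u = (cos(v), sin(v), 0), r_v = (-u*sin(v), u*cos(v), 4). As functions of (u, v):
  E = r_u · r_u = 1,
  F = r_u · r_v = 0,
  G = r_v · r_v = u^2 + 16.
Evaluating at (u, v) = (3/2, pi/6): E = 1, F = 0, G = 73/4.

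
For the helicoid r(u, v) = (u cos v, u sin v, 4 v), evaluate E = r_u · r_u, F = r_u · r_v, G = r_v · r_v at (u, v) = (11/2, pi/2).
E = 1;  F = 0;  G = 185/4

Partials: r_u = (cos(v), sin(v), 0), r_v = (-u*sin(v), u*cos(v), 4). As functions of (u, v):
  E = r_u · r_u = 1,
  F = r_u · r_v = 0,
  G = r_v · r_v = u^2 + 16.
Evaluating at (u, v) = (11/2, pi/2): E = 1, F = 0, G = 185/4.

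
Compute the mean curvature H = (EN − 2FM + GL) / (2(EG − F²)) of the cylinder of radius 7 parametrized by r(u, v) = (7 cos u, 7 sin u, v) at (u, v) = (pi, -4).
H = -1/14

With E = 49, F = 0, G = 1, L = -7, M = 0, N = 0, assemble
  H = (EN − 2FM + GL) / (2(EG − F²)) = -1/14.
At (u, v) = (pi, -4): H = -1/14.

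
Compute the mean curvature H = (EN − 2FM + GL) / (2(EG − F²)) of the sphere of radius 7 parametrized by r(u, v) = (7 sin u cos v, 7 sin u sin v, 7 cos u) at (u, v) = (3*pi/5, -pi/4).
H = -1/7

With E = 49, F = 0, G = 49*sin(u)^2, L = -7*sin(u)/Abs(sin(u)), M = 0, N = -7*sin(u)^3/Abs(sin(u)), assemble
  H = (EN − 2FM + GL) / (2(EG − F²)) = -sin(u)/(7*Abs(sin(u))).
At (u, v) = (3*pi/5, -pi/4): H = -1/7.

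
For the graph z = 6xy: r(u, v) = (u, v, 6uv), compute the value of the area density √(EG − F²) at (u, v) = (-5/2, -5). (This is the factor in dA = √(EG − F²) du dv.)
√(EG − F²)|_{(-5/2, -5)} = sqrt(1126)

E = 36*v^2 + 1, F = 36*u*v, G = 36*u^2 + 1, so EG − F² = 36*u^2 + 36*v^2 + 1. Taking the positive square root: √(EG − F²) = sqrt(36*u^2 + 36*v^2 + 1). At (u, v) = (-5/2, -5): sqrt(1126).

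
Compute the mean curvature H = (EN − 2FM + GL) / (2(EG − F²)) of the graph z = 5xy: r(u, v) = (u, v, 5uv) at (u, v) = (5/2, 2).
H = -5000*sqrt(21)/151263

With E = 25*v^2 + 1, F = 25*u*v, G = 25*u^2 + 1, L = 0, M = 5/sqrt(25*u^2 + 25*v^2 + 1), N = 0, assemble
  H = (EN − 2FM + GL) / (2(EG − F²)) = -125*u*v/(25*u^2 + 25*v^2 + 1)^(3/2).
At (u, v) = (5/2, 2): H = -5000*sqrt(21)/151263.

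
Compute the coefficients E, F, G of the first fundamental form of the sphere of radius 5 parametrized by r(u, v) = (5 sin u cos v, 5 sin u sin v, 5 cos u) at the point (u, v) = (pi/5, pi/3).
E = 25;  F = 0;  G = 125/8 - 25*sqrt(5)/8

Partials: r_u = (5*cos(u)*cos(v), 5*sin(v)*cos(u), -5*sin(u)), r_v = (-5*sin(u)*sin(v), 5*sin(u)*cos(v), 0). As functions of (u, v):
  E = r_u · r_u = 25,
  F = r_u · r_v = 0,
  G = r_v · r_v = 25*sin(u)^2.
Evaluating at (u, v) = (pi/5, pi/3): E = 25, F = 0, G = 125/8 - 25*sqrt(5)/8.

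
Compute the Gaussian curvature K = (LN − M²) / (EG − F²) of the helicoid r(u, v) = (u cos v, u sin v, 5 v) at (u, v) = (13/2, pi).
K = -400/72361

Coefficients of the first fundamental form: E = 1, F = 0, G = u^2 + 25.
Coefficients of the second fundamental form: L = 0, M = -5/sqrt(u^2 + 25), N = 0.
Assemble K = (LN − M²)/(EG − F²) = -25/(u^2 + 25)^2. At (u, v) = (13/2, pi): K = -400/72361.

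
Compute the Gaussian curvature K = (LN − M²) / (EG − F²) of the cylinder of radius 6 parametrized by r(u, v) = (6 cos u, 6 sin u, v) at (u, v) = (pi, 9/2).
K = 0

Coefficients of the first fundamental form: E = 36, F = 0, G = 1.
Coefficients of the second fundamental form: L = -6, M = 0, N = 0.
Assemble K = (LN − M²)/(EG − F²) = 0. At (u, v) = (pi, 9/2): K = 0.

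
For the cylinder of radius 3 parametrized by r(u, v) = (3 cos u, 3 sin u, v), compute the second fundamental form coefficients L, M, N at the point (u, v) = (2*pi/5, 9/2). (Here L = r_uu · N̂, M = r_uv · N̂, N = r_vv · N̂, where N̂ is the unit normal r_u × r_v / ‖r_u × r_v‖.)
L = -3;  M = 0;  N = 0

Compute the unit normal N̂(u, v) = (cos(u), sin(u), 0), and the second partials r_uu, r_uv, r_vv. Take dot products:
  L(u, v) = r_uu · N̂ = -3,
  M(u, v) = r_uv · N̂ = 0,
  N(u, v) = r_vv · N̂ = 0.
Evaluating at (u, v) = (2*pi/5, 9/2):
  L = -3, M = 0, N = 0.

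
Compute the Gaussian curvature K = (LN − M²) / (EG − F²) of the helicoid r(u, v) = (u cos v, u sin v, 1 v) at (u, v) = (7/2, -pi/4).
K = -16/2809

Coefficients of the first fundamental form: E = 1, F = 0, G = u^2 + 1.
Coefficients of the second fundamental form: L = 0, M = -1/sqrt(u^2 + 1), N = 0.
Assemble K = (LN − M²)/(EG − F²) = -1/(u^2 + 1)^2. At (u, v) = (7/2, -pi/4): K = -16/2809.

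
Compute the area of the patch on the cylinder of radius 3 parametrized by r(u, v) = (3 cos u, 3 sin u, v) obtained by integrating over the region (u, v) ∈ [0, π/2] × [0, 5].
Area = 15*pi/2

Area = ∫∫ √(EG − F²) du dv with √(EG − F²) = 3. Integrating over [0, π/2] × [0, 5] gives 15*pi/2.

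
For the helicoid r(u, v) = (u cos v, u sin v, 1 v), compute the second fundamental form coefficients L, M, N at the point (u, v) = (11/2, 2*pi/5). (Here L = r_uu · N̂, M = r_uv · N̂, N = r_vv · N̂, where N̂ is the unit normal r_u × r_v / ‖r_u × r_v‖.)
L = 0;  M = -2*sqrt(5)/25;  N = 0

Compute the unit normal N̂(u, v) = (sin(v)/sqrt(u^2 + 1), -cos(v)/sqrt(u^2 + 1), u/sqrt(u^2 + 1)), and the second partials r_uu, r_uv, r_vv. Take dot products:
  L(u, v) = r_uu · N̂ = 0,
  M(u, v) = r_uv · N̂ = -1/sqrt(u^2 + 1),
  N(u, v) = r_vv · N̂ = 0.
Evaluating at (u, v) = (11/2, 2*pi/5):
  L = 0, M = -2*sqrt(5)/25, N = 0.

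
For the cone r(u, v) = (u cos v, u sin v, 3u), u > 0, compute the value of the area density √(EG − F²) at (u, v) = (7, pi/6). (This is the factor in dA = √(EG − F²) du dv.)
√(EG − F²)|_{(7, pi/6)} = 7*sqrt(10)

E = 10, F = 0, G = u^2, so EG − F² = 10*u^2. Taking the positive square root: √(EG − F²) = sqrt(10)*Abs(u). At (u, v) = (7, pi/6): 7*sqrt(10).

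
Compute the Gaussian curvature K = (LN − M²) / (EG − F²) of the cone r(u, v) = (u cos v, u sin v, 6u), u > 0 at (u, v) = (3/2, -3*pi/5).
K = 0

Coefficients of the first fundamental form: E = 37, F = 0, G = u^2.
Coefficients of the second fundamental form: L = 0, M = 0, N = 6*sqrt(37)*u^2/(37*Abs(u)).
Assemble K = (LN − M²)/(EG − F²) = 0. At (u, v) = (3/2, -3*pi/5): K = 0.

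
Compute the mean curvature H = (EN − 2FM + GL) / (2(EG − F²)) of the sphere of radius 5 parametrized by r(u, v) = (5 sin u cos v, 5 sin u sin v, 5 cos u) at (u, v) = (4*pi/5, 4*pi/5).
H = -1/5

With E = 25, F = 0, G = 25*sin(u)^2, L = -5*sin(u)/Abs(sin(u)), M = 0, N = -5*sin(u)^3/Abs(sin(u)), assemble
  H = (EN − 2FM + GL) / (2(EG − F²)) = -sin(u)/(5*Abs(sin(u))).
At (u, v) = (4*pi/5, 4*pi/5): H = -1/5.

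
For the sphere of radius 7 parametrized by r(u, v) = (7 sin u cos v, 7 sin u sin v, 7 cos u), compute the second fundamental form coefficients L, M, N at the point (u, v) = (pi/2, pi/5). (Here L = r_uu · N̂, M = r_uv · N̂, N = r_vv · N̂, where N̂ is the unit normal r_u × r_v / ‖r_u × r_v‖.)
L = -7;  M = 0;  N = -7

Compute the unit normal N̂(u, v) = (sin(u)^2*cos(v)/Abs(sin(u)), sin(u)^2*sin(v)/Abs(sin(u)), sin(2*u)/(2*Abs(sin(u)))), and the second partials r_uu, r_uv, r_vv. Take dot products:
  L(u, v) = r_uu · N̂ = -7*sin(u)/Abs(sin(u)),
  M(u, v) = r_uv · N̂ = 0,
  N(u, v) = r_vv · N̂ = -7*sin(u)^3/Abs(sin(u)).
Evaluating at (u, v) = (pi/2, pi/5):
  L = -7, M = 0, N = -7.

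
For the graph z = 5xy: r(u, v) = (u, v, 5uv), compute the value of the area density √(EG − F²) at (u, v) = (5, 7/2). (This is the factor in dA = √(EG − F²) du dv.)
√(EG − F²)|_{(5, 7/2)} = sqrt(3729)/2

E = 25*v^2 + 1, F = 25*u*v, G = 25*u^2 + 1, so EG − F² = 25*u^2 + 25*v^2 + 1. Taking the positive square root: √(EG − F²) = sqrt(25*u^2 + 25*v^2 + 1). At (u, v) = (5, 7/2): sqrt(3729)/2.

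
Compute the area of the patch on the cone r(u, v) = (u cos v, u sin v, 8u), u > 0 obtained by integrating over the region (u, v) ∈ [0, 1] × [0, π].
Area = sqrt(65)*pi/2

Area = ∫∫ √(EG − F²) du dv with √(EG − F²) = sqrt(65)*Abs(u). Integrating over [0, 1] × [0, π] gives sqrt(65)*pi/2.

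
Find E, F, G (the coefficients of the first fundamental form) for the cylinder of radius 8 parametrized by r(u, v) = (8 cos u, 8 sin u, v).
E = 64;  F = 0;  G = 1

Compute partials: r_u = (-8*sin(u), 8*cos(u), 0), r_v = (0, 0, 1). Then
  E = r_u · r_u = 64,
  F = r_u · r_v = 0,
  G = r_v · r_v = 1.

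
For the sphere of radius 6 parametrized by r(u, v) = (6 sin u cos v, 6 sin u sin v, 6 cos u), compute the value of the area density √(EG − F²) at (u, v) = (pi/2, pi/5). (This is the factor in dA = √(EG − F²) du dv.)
√(EG − F²)|_{(pi/2, pi/5)} = 36

E = 36, F = 0, G = 36*sin(u)^2, so EG − F² = 1296*sin(u)^2. Taking the positive square root: √(EG − F²) = 36*Abs(sin(u)). At (u, v) = (pi/2, pi/5): 36.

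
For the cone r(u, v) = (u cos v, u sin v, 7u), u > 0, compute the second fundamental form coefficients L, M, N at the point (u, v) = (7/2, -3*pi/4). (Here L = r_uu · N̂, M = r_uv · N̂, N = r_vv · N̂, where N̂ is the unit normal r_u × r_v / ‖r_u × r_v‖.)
L = 0;  M = 0;  N = 49*sqrt(2)/20

Compute the unit normal N̂(u, v) = (-7*sqrt(2)*u*cos(v)/(10*Abs(u)), -7*sqrt(2)*u*sin(v)/(10*Abs(u)), sqrt(2)*u/(10*Abs(u))), and the second partials r_uu, r_uv, r_vv. Take dot products:
  L(u, v) = r_uu · N̂ = 0,
  M(u, v) = r_uv · N̂ = 0,
  N(u, v) = r_vv · N̂ = 7*sqrt(2)*u^2/(10*Abs(u)).
Evaluating at (u, v) = (7/2, -3*pi/4):
  L = 0, M = 0, N = 49*sqrt(2)/20.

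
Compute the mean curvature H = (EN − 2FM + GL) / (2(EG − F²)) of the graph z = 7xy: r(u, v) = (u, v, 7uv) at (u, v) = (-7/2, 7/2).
H = 16807*sqrt(534)/3849606

With E = 49*v^2 + 1, F = 49*u*v, G = 49*u^2 + 1, L = 0, M = 7/sqrt(49*u^2 + 49*v^2 + 1), N = 0, assemble
  H = (EN − 2FM + GL) / (2(EG − F²)) = -343*u*v/(49*u^2 + 49*v^2 + 1)^(3/2).
At (u, v) = (-7/2, 7/2): H = 16807*sqrt(534)/3849606.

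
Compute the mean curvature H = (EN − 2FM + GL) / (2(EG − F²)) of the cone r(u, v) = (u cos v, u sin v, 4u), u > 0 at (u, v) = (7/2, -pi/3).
H = 4*sqrt(17)/119

With E = 17, F = 0, G = u^2, L = 0, M = 0, N = 4*sqrt(17)*u^2/(17*Abs(u)), assemble
  H = (EN − 2FM + GL) / (2(EG − F²)) = 2*sqrt(17)/(17*Abs(u)).
At (u, v) = (7/2, -pi/3): H = 4*sqrt(17)/119.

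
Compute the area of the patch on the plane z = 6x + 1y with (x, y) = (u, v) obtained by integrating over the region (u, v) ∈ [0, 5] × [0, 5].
Area = 25*sqrt(38)

Area = ∫∫ √(EG − F²) du dv with √(EG − F²) = sqrt(38). Integrating over [0, 5] × [0, 5] gives 25*sqrt(38).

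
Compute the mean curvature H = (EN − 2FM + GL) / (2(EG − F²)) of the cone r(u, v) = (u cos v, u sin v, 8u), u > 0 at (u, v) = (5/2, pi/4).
H = 8*sqrt(65)/325

With E = 65, F = 0, G = u^2, L = 0, M = 0, N = 8*sqrt(65)*u^2/(65*Abs(u)), assemble
  H = (EN − 2FM + GL) / (2(EG − F²)) = 4*sqrt(65)/(65*Abs(u)).
At (u, v) = (5/2, pi/4): H = 8*sqrt(65)/325.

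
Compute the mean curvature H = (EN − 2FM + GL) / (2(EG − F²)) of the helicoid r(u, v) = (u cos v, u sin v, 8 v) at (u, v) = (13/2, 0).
H = 0

With E = 1, F = 0, G = u^2 + 64, L = 0, M = -8/sqrt(u^2 + 64), N = 0, assemble
  H = (EN − 2FM + GL) / (2(EG − F²)) = 0.
At (u, v) = (13/2, 0): H = 0.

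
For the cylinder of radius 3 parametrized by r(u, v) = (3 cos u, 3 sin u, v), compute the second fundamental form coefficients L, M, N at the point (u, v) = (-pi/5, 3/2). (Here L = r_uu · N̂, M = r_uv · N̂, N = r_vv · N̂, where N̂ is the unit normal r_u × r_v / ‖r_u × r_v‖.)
L = -3;  M = 0;  N = 0

Compute the unit normal N̂(u, v) = (cos(u), sin(u), 0), and the second partials r_uu, r_uv, r_vv. Take dot products:
  L(u, v) = r_uu · N̂ = -3,
  M(u, v) = r_uv · N̂ = 0,
  N(u, v) = r_vv · N̂ = 0.
Evaluating at (u, v) = (-pi/5, 3/2):
  L = -3, M = 0, N = 0.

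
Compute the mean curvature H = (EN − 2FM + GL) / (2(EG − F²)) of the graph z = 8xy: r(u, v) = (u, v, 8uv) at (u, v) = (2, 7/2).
H = -3584*sqrt(1041)/1083681

With E = 64*v^2 + 1, F = 64*u*v, G = 64*u^2 + 1, L = 0, M = 8/sqrt(64*u^2 + 64*v^2 + 1), N = 0, assemble
  H = (EN − 2FM + GL) / (2(EG − F²)) = -512*u*v/(64*u^2 + 64*v^2 + 1)^(3/2).
At (u, v) = (2, 7/2): H = -3584*sqrt(1041)/1083681.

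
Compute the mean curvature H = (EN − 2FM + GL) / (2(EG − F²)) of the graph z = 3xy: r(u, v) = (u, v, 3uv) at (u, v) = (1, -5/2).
H = 108*sqrt(265)/14045

With E = 9*v^2 + 1, F = 9*u*v, G = 9*u^2 + 1, L = 0, M = 3/sqrt(9*u^2 + 9*v^2 + 1), N = 0, assemble
  H = (EN − 2FM + GL) / (2(EG − F²)) = -27*u*v/(9*u^2 + 9*v^2 + 1)^(3/2).
At (u, v) = (1, -5/2): H = 108*sqrt(265)/14045.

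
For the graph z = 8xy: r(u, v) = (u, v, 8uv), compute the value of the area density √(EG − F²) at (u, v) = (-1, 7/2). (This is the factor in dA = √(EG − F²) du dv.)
√(EG − F²)|_{(-1, 7/2)} = sqrt(849)

E = 64*v^2 + 1, F = 64*u*v, G = 64*u^2 + 1, so EG − F² = 64*u^2 + 64*v^2 + 1. Taking the positive square root: √(EG − F²) = sqrt(64*u^2 + 64*v^2 + 1). At (u, v) = (-1, 7/2): sqrt(849).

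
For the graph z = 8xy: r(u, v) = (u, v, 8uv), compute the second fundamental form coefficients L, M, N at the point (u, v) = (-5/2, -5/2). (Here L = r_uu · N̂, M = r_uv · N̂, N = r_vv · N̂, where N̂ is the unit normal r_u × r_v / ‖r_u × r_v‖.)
L = 0;  M = 8*sqrt(89)/267;  N = 0

Compute the unit normal N̂(u, v) = (-8*v/sqrt(64*u^2 + 64*v^2 + 1), -8*u/sqrt(64*u^2 + 64*v^2 + 1), 1/sqrt(64*u^2 + 64*v^2 + 1)), and the second partials r_uu, r_uv, r_vv. Take dot products:
  L(u, v) = r_uu · N̂ = 0,
  M(u, v) = r_uv · N̂ = 8/sqrt(64*u^2 + 64*v^2 + 1),
  N(u, v) = r_vv · N̂ = 0.
Evaluating at (u, v) = (-5/2, -5/2):
  L = 0, M = 8*sqrt(89)/267, N = 0.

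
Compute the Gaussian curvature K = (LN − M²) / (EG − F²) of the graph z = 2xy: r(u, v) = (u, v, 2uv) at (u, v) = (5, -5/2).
K = -1/3969

Coefficients of the first fundamental form: E = 4*v^2 + 1, F = 4*u*v, G = 4*u^2 + 1.
Coefficients of the second fundamental form: L = 0, M = 2/sqrt(4*u^2 + 4*v^2 + 1), N = 0.
Assemble K = (LN − M²)/(EG − F²) = -4/(16*u^4 + 32*u^2*v^2 + 8*u^2 + 16*v^4 + 8*v^2 + 1). At (u, v) = (5, -5/2): K = -1/3969.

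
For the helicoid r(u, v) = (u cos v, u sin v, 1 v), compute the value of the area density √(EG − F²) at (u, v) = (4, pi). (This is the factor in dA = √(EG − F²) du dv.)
√(EG − F²)|_{(4, pi)} = sqrt(17)

E = 1, F = 0, G = u^2 + 1, so EG − F² = u^2 + 1. Taking the positive square root: √(EG − F²) = sqrt(u^2 + 1). At (u, v) = (4, pi): sqrt(17).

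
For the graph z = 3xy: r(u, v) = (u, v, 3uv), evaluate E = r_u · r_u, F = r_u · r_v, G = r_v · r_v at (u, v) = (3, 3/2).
E = 85/4;  F = 81/2;  G = 82

Partials: r_u = (1, 0, 3*v), r_v = (0, 1, 3*u). As functions of (u, v):
  E = r_u · r_u = 9*v^2 + 1,
  F = r_u · r_v = 9*u*v,
  G = r_v · r_v = 9*u^2 + 1.
Evaluating at (u, v) = (3, 3/2): E = 85/4, F = 81/2, G = 82.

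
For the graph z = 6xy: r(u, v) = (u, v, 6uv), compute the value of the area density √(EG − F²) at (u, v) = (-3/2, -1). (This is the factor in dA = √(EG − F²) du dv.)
√(EG − F²)|_{(-3/2, -1)} = sqrt(118)

E = 36*v^2 + 1, F = 36*u*v, G = 36*u^2 + 1, so EG − F² = 36*u^2 + 36*v^2 + 1. Taking the positive square root: √(EG − F²) = sqrt(36*u^2 + 36*v^2 + 1). At (u, v) = (-3/2, -1): sqrt(118).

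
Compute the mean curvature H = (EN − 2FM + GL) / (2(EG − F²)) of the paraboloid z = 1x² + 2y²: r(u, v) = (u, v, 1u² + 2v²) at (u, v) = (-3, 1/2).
H = 79*sqrt(41)/1681

With E = 4*u^2 + 1, F = 8*u*v, G = 16*v^2 + 1, L = 2/sqrt(4*u^2 + 16*v^2 + 1), M = 0, N = 4/sqrt(4*u^2 + 16*v^2 + 1), assemble
  H = (EN − 2FM + GL) / (2(EG − F²)) = (8*u^2 + 16*v^2 + 3)/(4*u^2 + 16*v^2 + 1)^(3/2).
At (u, v) = (-3, 1/2): H = 79*sqrt(41)/1681.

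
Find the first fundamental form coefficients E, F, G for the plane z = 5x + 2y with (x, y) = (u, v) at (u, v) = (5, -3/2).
E = 26;  F = 10;  G = 5

Partials: r_u = (1, 0, 5), r_v = (0, 1, 2). As functions of (u, v):
  E = r_u · r_u = 26,
  F = r_u · r_v = 10,
  G = r_v · r_v = 5.
Evaluating at (u, v) = (5, -3/2): E = 26, F = 10, G = 5.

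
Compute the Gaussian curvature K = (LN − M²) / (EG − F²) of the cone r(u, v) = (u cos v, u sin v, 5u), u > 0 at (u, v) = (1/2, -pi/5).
K = 0

Coefficients of the first fundamental form: E = 26, F = 0, G = u^2.
Coefficients of the second fundamental form: L = 0, M = 0, N = 5*sqrt(26)*u^2/(26*Abs(u)).
Assemble K = (LN − M²)/(EG − F²) = 0. At (u, v) = (1/2, -pi/5): K = 0.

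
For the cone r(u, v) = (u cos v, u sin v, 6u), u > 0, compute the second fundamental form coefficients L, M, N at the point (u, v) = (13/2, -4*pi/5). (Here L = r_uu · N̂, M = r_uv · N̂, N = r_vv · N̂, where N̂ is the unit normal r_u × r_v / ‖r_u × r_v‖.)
L = 0;  M = 0;  N = 39*sqrt(37)/37

Compute the unit normal N̂(u, v) = (-6*sqrt(37)*u*cos(v)/(37*Abs(u)), -6*sqrt(37)*u*sin(v)/(37*Abs(u)), sqrt(37)*u/(37*Abs(u))), and the second partials r_uu, r_uv, r_vv. Take dot products:
  L(u, v) = r_uu · N̂ = 0,
  M(u, v) = r_uv · N̂ = 0,
  N(u, v) = r_vv · N̂ = 6*sqrt(37)*u^2/(37*Abs(u)).
Evaluating at (u, v) = (13/2, -4*pi/5):
  L = 0, M = 0, N = 39*sqrt(37)/37.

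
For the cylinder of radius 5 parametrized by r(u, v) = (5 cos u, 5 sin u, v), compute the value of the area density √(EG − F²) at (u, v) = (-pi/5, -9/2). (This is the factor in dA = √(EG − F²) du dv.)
√(EG − F²)|_{(-pi/5, -9/2)} = 5

E = 25, F = 0, G = 1, so EG − F² = 25. Taking the positive square root: √(EG − F²) = 5. At (u, v) = (-pi/5, -9/2): 5.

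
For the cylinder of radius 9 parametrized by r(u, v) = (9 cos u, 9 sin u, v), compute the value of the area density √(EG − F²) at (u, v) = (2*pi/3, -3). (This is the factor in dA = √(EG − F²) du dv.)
√(EG − F²)|_{(2*pi/3, -3)} = 9

E = 81, F = 0, G = 1, so EG − F² = 81. Taking the positive square root: √(EG − F²) = 9. At (u, v) = (2*pi/3, -3): 9.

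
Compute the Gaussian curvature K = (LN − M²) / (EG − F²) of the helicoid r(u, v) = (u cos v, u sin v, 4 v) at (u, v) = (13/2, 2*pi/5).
K = -256/54289

Coefficients of the first fundamental form: E = 1, F = 0, G = u^2 + 16.
Coefficients of the second fundamental form: L = 0, M = -4/sqrt(u^2 + 16), N = 0.
Assemble K = (LN − M²)/(EG − F²) = -16/(u^2 + 16)^2. At (u, v) = (13/2, 2*pi/5): K = -256/54289.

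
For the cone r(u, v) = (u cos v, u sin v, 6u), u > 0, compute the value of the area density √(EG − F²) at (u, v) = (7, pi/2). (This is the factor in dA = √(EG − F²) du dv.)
√(EG − F²)|_{(7, pi/2)} = 7*sqrt(37)

E = 37, F = 0, G = u^2, so EG − F² = 37*u^2. Taking the positive square root: √(EG − F²) = sqrt(37)*Abs(u). At (u, v) = (7, pi/2): 7*sqrt(37).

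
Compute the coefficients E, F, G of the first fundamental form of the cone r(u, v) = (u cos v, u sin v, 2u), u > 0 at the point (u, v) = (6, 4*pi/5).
E = 5;  F = 0;  G = 36

Partials: r_u = (cos(v), sin(v), 2), r_v = (-u*sin(v), u*cos(v), 0). As functions of (u, v):
  E = r_u · r_u = 5,
  F = r_u · r_v = 0,
  G = r_v · r_v = u^2.
Evaluating at (u, v) = (6, 4*pi/5): E = 5, F = 0, G = 36.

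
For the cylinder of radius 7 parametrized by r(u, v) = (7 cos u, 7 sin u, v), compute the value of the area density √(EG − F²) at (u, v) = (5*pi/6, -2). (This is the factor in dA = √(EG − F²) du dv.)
√(EG − F²)|_{(5*pi/6, -2)} = 7

E = 49, F = 0, G = 1, so EG − F² = 49. Taking the positive square root: √(EG − F²) = 7. At (u, v) = (5*pi/6, -2): 7.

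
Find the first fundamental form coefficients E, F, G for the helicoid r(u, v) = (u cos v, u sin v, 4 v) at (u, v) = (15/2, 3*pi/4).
E = 1;  F = 0;  G = 289/4

Partials: r_u = (cos(v), sin(v), 0), r_v = (-u*sin(v), u*cos(v), 4). As functions of (u, v):
  E = r_u · r_u = 1,
  F = r_u · r_v = 0,
  G = r_v · r_v = u^2 + 16.
Evaluating at (u, v) = (15/2, 3*pi/4): E = 1, F = 0, G = 289/4.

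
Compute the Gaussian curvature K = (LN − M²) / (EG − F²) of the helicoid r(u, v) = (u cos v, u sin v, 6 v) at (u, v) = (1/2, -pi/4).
K = -576/21025

Coefficients of the first fundamental form: E = 1, F = 0, G = u^2 + 36.
Coefficients of the second fundamental form: L = 0, M = -6/sqrt(u^2 + 36), N = 0.
Assemble K = (LN − M²)/(EG − F²) = -36/(u^2 + 36)^2. At (u, v) = (1/2, -pi/4): K = -576/21025.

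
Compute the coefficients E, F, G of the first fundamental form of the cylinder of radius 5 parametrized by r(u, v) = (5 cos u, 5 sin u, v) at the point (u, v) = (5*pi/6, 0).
E = 25;  F = 0;  G = 1

Partials: r_u = (-5*sin(u), 5*cos(u), 0), r_v = (0, 0, 1). As functions of (u, v):
  E = r_u · r_u = 25,
  F = r_u · r_v = 0,
  G = r_v · r_v = 1.
Evaluating at (u, v) = (5*pi/6, 0): E = 25, F = 0, G = 1.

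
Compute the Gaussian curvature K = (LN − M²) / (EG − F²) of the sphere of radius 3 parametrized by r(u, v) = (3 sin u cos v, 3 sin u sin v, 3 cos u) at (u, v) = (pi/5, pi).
K = 1/9

Coefficients of the first fundamental form: E = 9, F = 0, G = 9*sin(u)^2.
Coefficients of the second fundamental form: L = -3*sin(u)/Abs(sin(u)), M = 0, N = -3*sin(u)^3/Abs(sin(u)).
Assemble K = (LN − M²)/(EG − F²) = 1/9. At (u, v) = (pi/5, pi): K = 1/9.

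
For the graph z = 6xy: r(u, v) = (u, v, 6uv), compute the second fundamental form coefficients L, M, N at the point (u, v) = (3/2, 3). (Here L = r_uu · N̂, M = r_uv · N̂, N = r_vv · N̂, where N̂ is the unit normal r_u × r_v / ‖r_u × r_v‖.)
L = 0;  M = 3*sqrt(406)/203;  N = 0

Compute the unit normal N̂(u, v) = (-6*v/sqrt(36*u^2 + 36*v^2 + 1), -6*u/sqrt(36*u^2 + 36*v^2 + 1), 1/sqrt(36*u^2 + 36*v^2 + 1)), and the second partials r_uu, r_uv, r_vv. Take dot products:
  L(u, v) = r_uu · N̂ = 0,
  M(u, v) = r_uv · N̂ = 6/sqrt(36*u^2 + 36*v^2 + 1),
  N(u, v) = r_vv · N̂ = 0.
Evaluating at (u, v) = (3/2, 3):
  L = 0, M = 3*sqrt(406)/203, N = 0.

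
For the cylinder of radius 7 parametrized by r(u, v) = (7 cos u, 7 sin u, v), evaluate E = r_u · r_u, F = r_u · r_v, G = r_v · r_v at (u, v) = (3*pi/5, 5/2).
E = 49;  F = 0;  G = 1

Partials: r_u = (-7*sin(u), 7*cos(u), 0), r_v = (0, 0, 1). As functions of (u, v):
  E = r_u · r_u = 49,
  F = r_u · r_v = 0,
  G = r_v · r_v = 1.
Evaluating at (u, v) = (3*pi/5, 5/2): E = 49, F = 0, G = 1.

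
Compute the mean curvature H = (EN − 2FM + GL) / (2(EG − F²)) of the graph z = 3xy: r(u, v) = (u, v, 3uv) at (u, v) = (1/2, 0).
H = 0

With E = 9*v^2 + 1, F = 9*u*v, G = 9*u^2 + 1, L = 0, M = 3/sqrt(9*u^2 + 9*v^2 + 1), N = 0, assemble
  H = (EN − 2FM + GL) / (2(EG − F²)) = -27*u*v/(9*u^2 + 9*v^2 + 1)^(3/2).
At (u, v) = (1/2, 0): H = 0.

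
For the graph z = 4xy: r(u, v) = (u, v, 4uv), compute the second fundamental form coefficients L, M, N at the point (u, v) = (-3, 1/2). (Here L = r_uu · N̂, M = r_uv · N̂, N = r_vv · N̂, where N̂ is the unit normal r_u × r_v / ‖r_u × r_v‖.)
L = 0;  M = 4*sqrt(149)/149;  N = 0

Compute the unit normal N̂(u, v) = (-4*v/sqrt(16*u^2 + 16*v^2 + 1), -4*u/sqrt(16*u^2 + 16*v^2 + 1), 1/sqrt(16*u^2 + 16*v^2 + 1)), and the second partials r_uu, r_uv, r_vv. Take dot products:
  L(u, v) = r_uu · N̂ = 0,
  M(u, v) = r_uv · N̂ = 4/sqrt(16*u^2 + 16*v^2 + 1),
  N(u, v) = r_vv · N̂ = 0.
Evaluating at (u, v) = (-3, 1/2):
  L = 0, M = 4*sqrt(149)/149, N = 0.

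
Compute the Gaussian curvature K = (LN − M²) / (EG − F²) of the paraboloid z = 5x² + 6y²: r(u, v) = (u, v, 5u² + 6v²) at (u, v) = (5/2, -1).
K = 6/29645

Coefficients of the first fundamental form: E = 100*u^2 + 1, F = 120*u*v, G = 144*v^2 + 1.
Coefficients of the second fundamental form: L = 10/sqrt(100*u^2 + 144*v^2 + 1), M = 0, N = 12/sqrt(100*u^2 + 144*v^2 + 1).
Assemble K = (LN − M²)/(EG − F²) = 120/(10000*u^4 + 28800*u^2*v^2 + 200*u^2 + 20736*v^4 + 288*v^2 + 1). At (u, v) = (5/2, -1): K = 6/29645.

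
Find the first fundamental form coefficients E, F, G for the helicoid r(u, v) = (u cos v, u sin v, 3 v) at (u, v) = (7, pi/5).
E = 1;  F = 0;  G = 58

Partials: r_u = (cos(v), sin(v), 0), r_v = (-u*sin(v), u*cos(v), 3). As functions of (u, v):
  E = r_u · r_u = 1,
  F = r_u · r_v = 0,
  G = r_v · r_v = u^2 + 9.
Evaluating at (u, v) = (7, pi/5): E = 1, F = 0, G = 58.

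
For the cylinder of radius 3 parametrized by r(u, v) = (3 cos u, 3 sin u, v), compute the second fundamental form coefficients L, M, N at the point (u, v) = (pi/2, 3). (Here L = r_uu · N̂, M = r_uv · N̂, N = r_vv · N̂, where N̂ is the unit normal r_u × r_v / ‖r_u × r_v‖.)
L = -3;  M = 0;  N = 0

Compute the unit normal N̂(u, v) = (cos(u), sin(u), 0), and the second partials r_uu, r_uv, r_vv. Take dot products:
  L(u, v) = r_uu · N̂ = -3,
  M(u, v) = r_uv · N̂ = 0,
  N(u, v) = r_vv · N̂ = 0.
Evaluating at (u, v) = (pi/2, 3):
  L = -3, M = 0, N = 0.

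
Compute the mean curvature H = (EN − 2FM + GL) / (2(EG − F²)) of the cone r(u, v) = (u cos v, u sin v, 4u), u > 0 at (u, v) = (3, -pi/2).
H = 2*sqrt(17)/51

With E = 17, F = 0, G = u^2, L = 0, M = 0, N = 4*sqrt(17)*u^2/(17*Abs(u)), assemble
  H = (EN − 2FM + GL) / (2(EG − F²)) = 2*sqrt(17)/(17*Abs(u)).
At (u, v) = (3, -pi/2): H = 2*sqrt(17)/51.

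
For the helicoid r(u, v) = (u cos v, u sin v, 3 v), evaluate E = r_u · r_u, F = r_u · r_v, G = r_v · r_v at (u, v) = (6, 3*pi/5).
E = 1;  F = 0;  G = 45

Partials: r_u = (cos(v), sin(v), 0), r_v = (-u*sin(v), u*cos(v), 3). As functions of (u, v):
  E = r_u · r_u = 1,
  F = r_u · r_v = 0,
  G = r_v · r_v = u^2 + 9.
Evaluating at (u, v) = (6, 3*pi/5): E = 1, F = 0, G = 45.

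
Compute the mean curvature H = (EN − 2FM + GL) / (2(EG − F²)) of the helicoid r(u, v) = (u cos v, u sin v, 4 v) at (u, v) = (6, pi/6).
H = 0

With E = 1, F = 0, G = u^2 + 16, L = 0, M = -4/sqrt(u^2 + 16), N = 0, assemble
  H = (EN − 2FM + GL) / (2(EG − F²)) = 0.
At (u, v) = (6, pi/6): H = 0.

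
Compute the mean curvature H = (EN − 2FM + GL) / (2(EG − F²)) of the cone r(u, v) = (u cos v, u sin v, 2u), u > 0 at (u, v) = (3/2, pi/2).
H = 2*sqrt(5)/15

With E = 5, F = 0, G = u^2, L = 0, M = 0, N = 2*sqrt(5)*u^2/(5*Abs(u)), assemble
  H = (EN − 2FM + GL) / (2(EG − F²)) = sqrt(5)/(5*Abs(u)).
At (u, v) = (3/2, pi/2): H = 2*sqrt(5)/15.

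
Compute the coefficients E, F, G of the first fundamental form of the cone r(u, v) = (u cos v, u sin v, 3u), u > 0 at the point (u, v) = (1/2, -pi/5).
E = 10;  F = 0;  G = 1/4

Partials: r_u = (cos(v), sin(v), 3), r_v = (-u*sin(v), u*cos(v), 0). As functions of (u, v):
  E = r_u · r_u = 10,
  F = r_u · r_v = 0,
  G = r_v · r_v = u^2.
Evaluating at (u, v) = (1/2, -pi/5): E = 10, F = 0, G = 1/4.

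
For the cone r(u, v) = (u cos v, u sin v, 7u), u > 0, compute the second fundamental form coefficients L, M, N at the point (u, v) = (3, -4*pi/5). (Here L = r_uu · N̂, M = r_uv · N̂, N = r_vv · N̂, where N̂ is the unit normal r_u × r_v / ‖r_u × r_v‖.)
L = 0;  M = 0;  N = 21*sqrt(2)/10

Compute the unit normal N̂(u, v) = (-7*sqrt(2)*u*cos(v)/(10*Abs(u)), -7*sqrt(2)*u*sin(v)/(10*Abs(u)), sqrt(2)*u/(10*Abs(u))), and the second partials r_uu, r_uv, r_vv. Take dot products:
  L(u, v) = r_uu · N̂ = 0,
  M(u, v) = r_uv · N̂ = 0,
  N(u, v) = r_vv · N̂ = 7*sqrt(2)*u^2/(10*Abs(u)).
Evaluating at (u, v) = (3, -4*pi/5):
  L = 0, M = 0, N = 21*sqrt(2)/10.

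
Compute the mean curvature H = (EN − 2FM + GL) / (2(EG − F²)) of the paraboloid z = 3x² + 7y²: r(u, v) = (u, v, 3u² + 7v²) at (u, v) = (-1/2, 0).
H = 73*sqrt(10)/100

With E = 36*u^2 + 1, F = 84*u*v, G = 196*v^2 + 1, L = 6/sqrt(36*u^2 + 196*v^2 + 1), M = 0, N = 14/sqrt(36*u^2 + 196*v^2 + 1), assemble
  H = (EN − 2FM + GL) / (2(EG − F²)) = 2*(126*u^2 + 294*v^2 + 5)/(36*u^2 + 196*v^2 + 1)^(3/2).
At (u, v) = (-1/2, 0): H = 73*sqrt(10)/100.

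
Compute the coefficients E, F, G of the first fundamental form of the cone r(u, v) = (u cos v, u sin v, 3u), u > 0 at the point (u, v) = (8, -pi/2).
E = 10;  F = 0;  G = 64

Partials: r_u = (cos(v), sin(v), 3), r_v = (-u*sin(v), u*cos(v), 0). As functions of (u, v):
  E = r_u · r_u = 10,
  F = r_u · r_v = 0,
  G = r_v · r_v = u^2.
Evaluating at (u, v) = (8, -pi/2): E = 10, F = 0, G = 64.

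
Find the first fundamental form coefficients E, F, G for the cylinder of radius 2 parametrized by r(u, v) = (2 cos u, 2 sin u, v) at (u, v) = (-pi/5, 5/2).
E = 4;  F = 0;  G = 1

Partials: r_u = (-2*sin(u), 2*cos(u), 0), r_v = (0, 0, 1). As functions of (u, v):
  E = r_u · r_u = 4,
  F = r_u · r_v = 0,
  G = r_v · r_v = 1.
Evaluating at (u, v) = (-pi/5, 5/2): E = 4, F = 0, G = 1.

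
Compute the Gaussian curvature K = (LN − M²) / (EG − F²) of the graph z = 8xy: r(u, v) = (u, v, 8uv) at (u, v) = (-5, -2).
K = -64/3448449

Coefficients of the first fundamental form: E = 64*v^2 + 1, F = 64*u*v, G = 64*u^2 + 1.
Coefficients of the second fundamental form: L = 0, M = 8/sqrt(64*u^2 + 64*v^2 + 1), N = 0.
Assemble K = (LN − M²)/(EG − F²) = -64/(4096*u^4 + 8192*u^2*v^2 + 128*u^2 + 4096*v^4 + 128*v^2 + 1). At (u, v) = (-5, -2): K = -64/3448449.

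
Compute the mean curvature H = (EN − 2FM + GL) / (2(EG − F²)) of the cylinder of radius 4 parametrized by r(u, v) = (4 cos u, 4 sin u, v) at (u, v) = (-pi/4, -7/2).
H = -1/8

With E = 16, F = 0, G = 1, L = -4, M = 0, N = 0, assemble
  H = (EN − 2FM + GL) / (2(EG − F²)) = -1/8.
At (u, v) = (-pi/4, -7/2): H = -1/8.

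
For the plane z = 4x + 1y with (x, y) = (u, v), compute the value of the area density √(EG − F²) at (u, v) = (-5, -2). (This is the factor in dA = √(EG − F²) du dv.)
√(EG − F²)|_{(-5, -2)} = 3*sqrt(2)

E = 17, F = 4, G = 2, so EG − F² = 18. Taking the positive square root: √(EG − F²) = 3*sqrt(2). At (u, v) = (-5, -2): 3*sqrt(2).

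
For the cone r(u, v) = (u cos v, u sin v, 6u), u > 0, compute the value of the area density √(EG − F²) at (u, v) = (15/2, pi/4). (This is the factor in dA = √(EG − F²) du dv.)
√(EG − F²)|_{(15/2, pi/4)} = 15*sqrt(37)/2

E = 37, F = 0, G = u^2, so EG − F² = 37*u^2. Taking the positive square root: √(EG − F²) = sqrt(37)*Abs(u). At (u, v) = (15/2, pi/4): 15*sqrt(37)/2.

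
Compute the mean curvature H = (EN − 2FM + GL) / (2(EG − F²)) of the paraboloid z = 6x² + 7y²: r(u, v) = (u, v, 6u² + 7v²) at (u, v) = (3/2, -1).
H = 3457*sqrt(521)/271441

With E = 144*u^2 + 1, F = 168*u*v, G = 196*v^2 + 1, L = 12/sqrt(144*u^2 + 196*v^2 + 1), M = 0, N = 14/sqrt(144*u^2 + 196*v^2 + 1), assemble
  H = (EN − 2FM + GL) / (2(EG − F²)) = (1008*u^2 + 1176*v^2 + 13)/(144*u^2 + 196*v^2 + 1)^(3/2).
At (u, v) = (3/2, -1): H = 3457*sqrt(521)/271441.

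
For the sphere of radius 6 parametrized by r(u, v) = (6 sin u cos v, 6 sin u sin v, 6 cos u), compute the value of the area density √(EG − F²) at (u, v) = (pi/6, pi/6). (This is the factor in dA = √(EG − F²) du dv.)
√(EG − F²)|_{(pi/6, pi/6)} = 18

E = 36, F = 0, G = 36*sin(u)^2, so EG − F² = 1296*sin(u)^2. Taking the positive square root: √(EG − F²) = 36*Abs(sin(u)). At (u, v) = (pi/6, pi/6): 18.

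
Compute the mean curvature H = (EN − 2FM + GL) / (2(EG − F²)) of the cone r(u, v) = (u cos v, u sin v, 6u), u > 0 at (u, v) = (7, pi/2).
H = 3*sqrt(37)/259

With E = 37, F = 0, G = u^2, L = 0, M = 0, N = 6*sqrt(37)*u^2/(37*Abs(u)), assemble
  H = (EN − 2FM + GL) / (2(EG − F²)) = 3*sqrt(37)/(37*Abs(u)).
At (u, v) = (7, pi/2): H = 3*sqrt(37)/259.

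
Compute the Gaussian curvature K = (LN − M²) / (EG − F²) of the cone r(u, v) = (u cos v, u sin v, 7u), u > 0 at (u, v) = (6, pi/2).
K = 0

Coefficients of the first fundamental form: E = 50, F = 0, G = u^2.
Coefficients of the second fundamental form: L = 0, M = 0, N = 7*sqrt(2)*u^2/(10*Abs(u)).
Assemble K = (LN − M²)/(EG − F²) = 0. At (u, v) = (6, pi/2): K = 0.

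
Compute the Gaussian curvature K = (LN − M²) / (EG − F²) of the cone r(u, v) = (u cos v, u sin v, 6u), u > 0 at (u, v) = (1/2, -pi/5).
K = 0

Coefficients of the first fundamental form: E = 37, F = 0, G = u^2.
Coefficients of the second fundamental form: L = 0, M = 0, N = 6*sqrt(37)*u^2/(37*Abs(u)).
Assemble K = (LN − M²)/(EG − F²) = 0. At (u, v) = (1/2, -pi/5): K = 0.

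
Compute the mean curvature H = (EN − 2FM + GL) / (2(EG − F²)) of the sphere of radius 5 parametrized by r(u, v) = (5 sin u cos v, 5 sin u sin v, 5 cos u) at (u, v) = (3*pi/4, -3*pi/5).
H = -1/5

With E = 25, F = 0, G = 25*sin(u)^2, L = -5*sin(u)/Abs(sin(u)), M = 0, N = -5*sin(u)^3/Abs(sin(u)), assemble
  H = (EN − 2FM + GL) / (2(EG − F²)) = -sin(u)/(5*Abs(sin(u))).
At (u, v) = (3*pi/4, -3*pi/5): H = -1/5.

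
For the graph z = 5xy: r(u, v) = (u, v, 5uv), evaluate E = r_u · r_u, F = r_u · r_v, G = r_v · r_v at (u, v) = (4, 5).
E = 626;  F = 500;  G = 401

Partials: r_u = (1, 0, 5*v), r_v = (0, 1, 5*u). As functions of (u, v):
  E = r_u · r_u = 25*v^2 + 1,
  F = r_u · r_v = 25*u*v,
  G = r_v · r_v = 25*u^2 + 1.
Evaluating at (u, v) = (4, 5): E = 626, F = 500, G = 401.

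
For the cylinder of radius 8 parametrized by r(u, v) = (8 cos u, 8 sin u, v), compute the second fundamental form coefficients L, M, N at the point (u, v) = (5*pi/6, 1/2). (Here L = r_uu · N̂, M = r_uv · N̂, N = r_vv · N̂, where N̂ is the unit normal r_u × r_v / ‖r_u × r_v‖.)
L = -8;  M = 0;  N = 0

Compute the unit normal N̂(u, v) = (cos(u), sin(u), 0), and the second partials r_uu, r_uv, r_vv. Take dot products:
  L(u, v) = r_uu · N̂ = -8,
  M(u, v) = r_uv · N̂ = 0,
  N(u, v) = r_vv · N̂ = 0.
Evaluating at (u, v) = (5*pi/6, 1/2):
  L = -8, M = 0, N = 0.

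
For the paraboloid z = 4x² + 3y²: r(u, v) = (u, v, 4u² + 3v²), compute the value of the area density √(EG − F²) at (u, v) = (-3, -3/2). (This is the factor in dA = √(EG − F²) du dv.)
√(EG − F²)|_{(-3, -3/2)} = sqrt(658)

E = 64*u^2 + 1, F = 48*u*v, G = 36*v^2 + 1, so EG − F² = 64*u^2 + 36*v^2 + 1. Taking the positive square root: √(EG − F²) = sqrt(64*u^2 + 36*v^2 + 1). At (u, v) = (-3, -3/2): sqrt(658).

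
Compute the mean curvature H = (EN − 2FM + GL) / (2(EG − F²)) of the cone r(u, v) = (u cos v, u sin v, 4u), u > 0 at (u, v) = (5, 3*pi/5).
H = 2*sqrt(17)/85

With E = 17, F = 0, G = u^2, L = 0, M = 0, N = 4*sqrt(17)*u^2/(17*Abs(u)), assemble
  H = (EN − 2FM + GL) / (2(EG − F²)) = 2*sqrt(17)/(17*Abs(u)).
At (u, v) = (5, 3*pi/5): H = 2*sqrt(17)/85.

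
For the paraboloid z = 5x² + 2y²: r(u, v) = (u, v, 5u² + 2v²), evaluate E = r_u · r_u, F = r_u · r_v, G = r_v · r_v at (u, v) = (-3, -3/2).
E = 901;  F = 180;  G = 37

Partials: r_u = (1, 0, 10*u), r_v = (0, 1, 4*v). As functions of (u, v):
  E = r_u · r_u = 100*u^2 + 1,
  F = r_u · r_v = 40*u*v,
  G = r_v · r_v = 16*v^2 + 1.
Evaluating at (u, v) = (-3, -3/2): E = 901, F = 180, G = 37.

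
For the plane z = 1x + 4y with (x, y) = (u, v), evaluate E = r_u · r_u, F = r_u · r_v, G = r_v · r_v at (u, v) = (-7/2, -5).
E = 2;  F = 4;  G = 17

Partials: r_u = (1, 0, 1), r_v = (0, 1, 4). As functions of (u, v):
  E = r_u · r_u = 2,
  F = r_u · r_v = 4,
  G = r_v · r_v = 17.
Evaluating at (u, v) = (-7/2, -5): E = 2, F = 4, G = 17.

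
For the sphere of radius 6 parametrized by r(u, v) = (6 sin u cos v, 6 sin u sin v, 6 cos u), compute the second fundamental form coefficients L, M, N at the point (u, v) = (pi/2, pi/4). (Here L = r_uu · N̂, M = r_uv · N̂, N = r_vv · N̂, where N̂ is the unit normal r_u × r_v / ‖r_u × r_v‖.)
L = -6;  M = 0;  N = -6

Compute the unit normal N̂(u, v) = (sin(u)^2*cos(v)/Abs(sin(u)), sin(u)^2*sin(v)/Abs(sin(u)), sin(2*u)/(2*Abs(sin(u)))), and the second partials r_uu, r_uv, r_vv. Take dot products:
  L(u, v) = r_uu · N̂ = -6*sin(u)/Abs(sin(u)),
  M(u, v) = r_uv · N̂ = 0,
  N(u, v) = r_vv · N̂ = -6*sin(u)^3/Abs(sin(u)).
Evaluating at (u, v) = (pi/2, pi/4):
  L = -6, M = 0, N = -6.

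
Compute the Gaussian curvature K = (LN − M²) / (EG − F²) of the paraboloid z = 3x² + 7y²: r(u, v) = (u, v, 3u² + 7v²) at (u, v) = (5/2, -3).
K = 21/990025

Coefficients of the first fundamental form: E = 36*u^2 + 1, F = 84*u*v, G = 196*v^2 + 1.
Coefficients of the second fundamental form: L = 6/sqrt(36*u^2 + 196*v^2 + 1), M = 0, N = 14/sqrt(36*u^2 + 196*v^2 + 1).
Assemble K = (LN − M²)/(EG − F²) = 84/(1296*u^4 + 14112*u^2*v^2 + 72*u^2 + 38416*v^4 + 392*v^2 + 1). At (u, v) = (5/2, -3): K = 21/990025.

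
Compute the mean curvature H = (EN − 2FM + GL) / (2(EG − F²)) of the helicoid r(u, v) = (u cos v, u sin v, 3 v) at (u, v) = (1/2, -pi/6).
H = 0

With E = 1, F = 0, G = u^2 + 9, L = 0, M = -3/sqrt(u^2 + 9), N = 0, assemble
  H = (EN − 2FM + GL) / (2(EG − F²)) = 0.
At (u, v) = (1/2, -pi/6): H = 0.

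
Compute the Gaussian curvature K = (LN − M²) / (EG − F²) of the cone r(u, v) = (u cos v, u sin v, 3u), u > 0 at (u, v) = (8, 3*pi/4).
K = 0

Coefficients of the first fundamental form: E = 10, F = 0, G = u^2.
Coefficients of the second fundamental form: L = 0, M = 0, N = 3*sqrt(10)*u^2/(10*Abs(u)).
Assemble K = (LN − M²)/(EG − F²) = 0. At (u, v) = (8, 3*pi/4): K = 0.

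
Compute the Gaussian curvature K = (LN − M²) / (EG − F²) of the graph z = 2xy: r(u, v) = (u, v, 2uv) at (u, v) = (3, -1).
K = -4/1681

Coefficients of the first fundamental form: E = 4*v^2 + 1, F = 4*u*v, G = 4*u^2 + 1.
Coefficients of the second fundamental form: L = 0, M = 2/sqrt(4*u^2 + 4*v^2 + 1), N = 0.
Assemble K = (LN − M²)/(EG − F²) = -4/(16*u^4 + 32*u^2*v^2 + 8*u^2 + 16*v^4 + 8*v^2 + 1). At (u, v) = (3, -1): K = -4/1681.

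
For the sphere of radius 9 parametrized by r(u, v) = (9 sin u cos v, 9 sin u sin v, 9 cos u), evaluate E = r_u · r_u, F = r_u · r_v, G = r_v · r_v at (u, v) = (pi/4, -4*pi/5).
E = 81;  F = 0;  G = 81/2

Partials: r_u = (9*cos(u)*cos(v), 9*sin(v)*cos(u), -9*sin(u)), r_v = (-9*sin(u)*sin(v), 9*sin(u)*cos(v), 0). As functions of (u, v):
  E = r_u · r_u = 81,
  F = r_u · r_v = 0,
  G = r_v · r_v = 81*sin(u)^2.
Evaluating at (u, v) = (pi/4, -4*pi/5): E = 81, F = 0, G = 81/2.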